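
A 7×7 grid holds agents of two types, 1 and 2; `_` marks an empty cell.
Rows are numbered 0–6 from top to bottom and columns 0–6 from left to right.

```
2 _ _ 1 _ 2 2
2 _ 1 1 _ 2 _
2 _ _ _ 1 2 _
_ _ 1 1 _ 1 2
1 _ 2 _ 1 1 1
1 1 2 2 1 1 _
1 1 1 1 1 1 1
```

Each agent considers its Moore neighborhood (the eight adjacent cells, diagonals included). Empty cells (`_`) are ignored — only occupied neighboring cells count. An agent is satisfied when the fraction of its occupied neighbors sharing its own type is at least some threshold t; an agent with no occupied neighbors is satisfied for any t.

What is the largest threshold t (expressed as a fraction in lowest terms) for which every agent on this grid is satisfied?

1/4

(0,0)2 1/1
(0,3)1 2/2
(0,5)2 2/2
(0,6)2 2/2
(1,0)2 2/2
(1,2)1 2/2
(1,3)1 3/3
(1,5)2 3/4
(2,0)2 1/1
(2,4)1 3/5
(2,5)2 2/4
(3,2)1 1/2
(3,3)1 3/4
(3,5)1 4/6
(3,6)2 1/4
(4,0)1 2/2
(4,2)2 2/5
(4,4)1 5/6
(4,5)1 5/6
(4,6)1 3/4
(5,0)1 4/4
(5,1)1 5/7
(5,2)2 2/6
(5,3)2 2/7
(5,4)1 6/7
(5,5)1 7/7
(6,0)1 3/3
(6,1)1 4/5
(6,2)1 3/5
(6,3)1 3/5
(6,4)1 4/5
(6,5)1 4/4
(6,6)1 2/2
The smallest same-type fraction is 1/4 at (3,6), which reduces to 1/4. Any threshold above that leaves this agent unsatisfied.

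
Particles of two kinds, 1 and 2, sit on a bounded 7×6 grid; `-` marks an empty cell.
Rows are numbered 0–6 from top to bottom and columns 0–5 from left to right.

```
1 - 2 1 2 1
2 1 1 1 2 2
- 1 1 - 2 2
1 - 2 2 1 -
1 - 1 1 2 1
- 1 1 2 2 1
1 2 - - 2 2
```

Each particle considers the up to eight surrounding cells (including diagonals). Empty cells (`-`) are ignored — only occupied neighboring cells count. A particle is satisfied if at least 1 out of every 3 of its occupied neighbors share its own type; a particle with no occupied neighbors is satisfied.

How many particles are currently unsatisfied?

(0,0)1 1/2 ✓
(0,2)2 0/4 ✗
(0,3)1 2/5 ✓
(0,4)2 2/5 ✓
(0,5)1 0/3 ✗
(1,0)2 0/3 ✗
(1,1)1 4/6 ✓
(1,2)1 5/6 ✓
(1,3)1 3/7 ✓
(1,4)2 4/7 ✓
(1,5)2 4/5 ✓
(2,1)1 4/6 ✓
(2,2)1 4/6 ✓
(2,4)2 4/6 ✓
(2,5)2 3/4 ✓
(3,0)1 2/2 ✓
(3,2)2 1/5 ✗
(3,3)2 3/7 ✓
(3,4)1 2/6 ✓
(4,0)1 2/2 ✓
(4,2)1 3/6 ✓
(4,3)1 3/8 ✓
(4,4)2 3/7 ✓
(4,5)1 2/4 ✓
(5,1)1 4/5 ✓
(5,2)1 3/5 ✓
(5,3)2 3/6 ✓
(5,4)2 4/7 ✓
(5,5)1 1/5 ✗
(6,0)1 1/2 ✓
(6,1)2 0/3 ✗
(6,4)2 3/4 ✓
(6,5)2 2/3 ✓
Unsatisfied: (0,2), (0,5), (1,0), (3,2), (5,5), (6,1) — 6 in total.

6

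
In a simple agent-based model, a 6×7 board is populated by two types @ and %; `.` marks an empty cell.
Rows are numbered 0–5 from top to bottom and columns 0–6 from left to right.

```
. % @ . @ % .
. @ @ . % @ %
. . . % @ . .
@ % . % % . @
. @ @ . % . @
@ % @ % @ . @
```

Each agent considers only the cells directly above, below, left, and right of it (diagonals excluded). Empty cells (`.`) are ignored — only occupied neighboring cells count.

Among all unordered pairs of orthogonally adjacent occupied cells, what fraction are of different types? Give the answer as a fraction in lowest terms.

2/3

Scan each occupied cell's neighbors to the right and below so each pair is counted once.
Row 0: %(0,1)–@(0,2)≠ %(0,1)–@(1,1)≠ @(0,2)–@(1,2)= @(0,4)–%(0,5)≠ @(0,4)–%(1,4)≠ %(0,5)–@(1,5)≠  → 5/6 unlike.
Row 1: @(1,1)–@(1,2)= %(1,4)–@(1,5)≠ %(1,4)–@(2,4)≠ @(1,5)–%(1,6)≠  → 3/4 unlike.
Row 2: %(2,3)–@(2,4)≠ %(2,3)–%(3,3)= @(2,4)–%(3,4)≠  → 2/3 unlike.
Row 3: @(3,0)–%(3,1)≠ %(3,1)–@(4,1)≠ %(3,3)–%(3,4)= %(3,4)–%(4,4)= @(3,6)–@(4,6)=  → 2/5 unlike.
Row 4: @(4,1)–@(4,2)= @(4,1)–%(5,1)≠ @(4,2)–@(5,2)= %(4,4)–@(5,4)≠ @(4,6)–@(5,6)=  → 2/5 unlike.
Row 5: @(5,0)–%(5,1)≠ %(5,1)–@(5,2)≠ @(5,2)–%(5,3)≠ %(5,3)–@(5,4)≠  → 4/4 unlike.
Total adjacent occupied pairs: 27; unlike-type pairs: 18.
18/27 reduces to 2/3.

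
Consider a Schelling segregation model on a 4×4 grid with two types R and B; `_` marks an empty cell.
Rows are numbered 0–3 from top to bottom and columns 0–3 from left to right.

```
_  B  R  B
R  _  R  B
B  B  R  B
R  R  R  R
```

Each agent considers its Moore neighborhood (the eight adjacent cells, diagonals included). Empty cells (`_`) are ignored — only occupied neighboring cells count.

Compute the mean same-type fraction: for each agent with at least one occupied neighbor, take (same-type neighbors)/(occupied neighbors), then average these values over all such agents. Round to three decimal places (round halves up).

0.331

(0,1)B 0/3
(0,2)R 1/4
(0,3)B 1/3
(1,0)R 0/3
(1,2)R 2/7
(1,3)B 2/5
(2,0)B 1/4
(2,1)B 1/7
(2,2)R 4/7
(2,3)B 1/5
(3,0)R 1/3
(3,1)R 3/5
(3,2)R 3/5
(3,3)R 2/3
Sum over 14 agents: 0/3 + 1/4 + 1/3 + 0/3 + 2/7 + 2/5 + 1/4 + 1/7 + 4/7 + 1/5 + 1/3 + 3/5 + 3/5 + 2/3 = 139/30; mean = 139/30 ÷ 14 = 139/420 = 0.330952… → 0.331.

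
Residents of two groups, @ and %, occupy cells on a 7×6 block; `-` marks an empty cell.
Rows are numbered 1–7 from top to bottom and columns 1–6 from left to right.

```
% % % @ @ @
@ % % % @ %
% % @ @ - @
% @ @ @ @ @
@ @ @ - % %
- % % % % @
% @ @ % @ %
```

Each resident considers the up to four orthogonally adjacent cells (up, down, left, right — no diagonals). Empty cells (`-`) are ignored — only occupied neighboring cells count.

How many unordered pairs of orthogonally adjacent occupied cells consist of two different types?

Scan each occupied cell's neighbors to the right and below so each pair is counted once.
From row 1: 4 unlike of 11 pairs (running 4/11).
From row 2: 7 unlike of 10 pairs (running 11/21).
From row 3: 2 unlike of 8 pairs (running 13/29).
From row 4: 4 unlike of 10 pairs (running 17/39).
From row 5: 3 unlike of 7 pairs (running 20/46).
From row 6: 5 unlike of 9 pairs (running 25/55).
From row 7: 4 unlike of 5 pairs (running 29/60).
Total adjacent occupied pairs: 60; unlike-type pairs: 29.

29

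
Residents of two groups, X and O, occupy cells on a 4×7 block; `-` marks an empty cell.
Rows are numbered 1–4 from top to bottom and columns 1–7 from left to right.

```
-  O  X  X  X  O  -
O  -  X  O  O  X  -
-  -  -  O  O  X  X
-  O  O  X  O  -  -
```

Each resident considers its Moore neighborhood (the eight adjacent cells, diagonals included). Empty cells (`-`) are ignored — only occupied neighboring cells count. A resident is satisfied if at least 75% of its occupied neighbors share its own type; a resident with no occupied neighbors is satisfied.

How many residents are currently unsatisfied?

15

(1,2)O 1/3 unhappy
(1,3)X 2/4 unhappy
(1,4)X 3/5 unhappy
(1,5)X 2/5 unhappy
(1,6)O 1/3 unhappy
(2,1)O 1/1 ok
(2,3)X 2/5 unhappy
(2,4)O 3/7 unhappy
(2,5)O 4/8 unhappy
(2,6)X 3/6 unhappy
(3,4)O 5/7 unhappy
(3,5)O 4/7 unhappy
(3,6)X 2/5 unhappy
(3,7)X 2/2 ok
(4,2)O 1/1 ok
(4,3)O 2/3 unhappy
(4,4)X 0/4 unhappy
(4,5)O 2/4 unhappy
Unsatisfied: (1,2), (1,3), (1,4), (1,5), (1,6), (2,3), (2,4), (2,5), (2,6), (3,4), (3,5), (3,6), (4,3), (4,4), (4,5) — 15 in total.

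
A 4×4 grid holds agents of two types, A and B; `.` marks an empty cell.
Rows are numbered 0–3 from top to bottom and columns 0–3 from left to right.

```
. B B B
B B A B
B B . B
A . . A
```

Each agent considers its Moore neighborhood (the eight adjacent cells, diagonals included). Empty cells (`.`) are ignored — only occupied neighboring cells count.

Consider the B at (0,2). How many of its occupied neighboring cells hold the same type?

Occupied neighbors of (0,2): (0,1)=B, (0,3)=B, (1,1)=B, (1,2)=A, (1,3)=B.
Same type (B): 4 of 5.

4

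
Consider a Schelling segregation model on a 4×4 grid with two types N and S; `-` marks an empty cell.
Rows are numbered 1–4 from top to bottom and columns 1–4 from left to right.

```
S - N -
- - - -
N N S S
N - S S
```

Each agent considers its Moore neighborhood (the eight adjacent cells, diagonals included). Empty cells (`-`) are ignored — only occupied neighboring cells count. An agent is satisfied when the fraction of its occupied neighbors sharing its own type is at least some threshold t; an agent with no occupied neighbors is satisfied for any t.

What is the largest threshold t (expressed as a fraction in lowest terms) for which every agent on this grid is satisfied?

Row 1: (1,1)S — no occupied neighbors · (1,3)N — no occupied neighbors
Row 3: (3,1)N 2/2 · (3,2)N 2/4 · (3,3)S 3/4 · (3,4)S 3/3
Row 4: (4,1)N 2/2 · (4,3)S 3/4 · (4,4)S 3/3
The smallest same-type fraction is 2/4 at (3,2), which reduces to 1/2. Any threshold above that leaves this agent unsatisfied.

1/2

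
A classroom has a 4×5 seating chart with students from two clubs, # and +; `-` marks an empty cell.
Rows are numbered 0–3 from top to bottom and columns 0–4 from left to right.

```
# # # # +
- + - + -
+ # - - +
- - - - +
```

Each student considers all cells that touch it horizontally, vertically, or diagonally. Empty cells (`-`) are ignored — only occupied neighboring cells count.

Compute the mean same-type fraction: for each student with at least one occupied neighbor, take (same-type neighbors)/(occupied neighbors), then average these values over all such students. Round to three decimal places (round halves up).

0.518

Row 0: (0,0)# 1/2 · (0,1)# 2/3 · (0,2)# 2/4 · (0,3)# 1/3 · (0,4)+ 1/2
Row 1: (1,1)+ 1/5 · (1,3)+ 2/4
Row 2: (2,0)+ 1/2 · (2,1)# 0/2 · (2,4)+ 2/2
Row 3: (3,4)+ 1/1
Sum over 11 students: 1/2 + 2/3 + 2/4 + 1/3 + 1/2 + 1/5 + 2/4 + 1/2 + 0/2 + 2/2 + 1/1 = 57/10; mean = 57/10 ÷ 11 = 57/110 = 0.518181… → 0.518.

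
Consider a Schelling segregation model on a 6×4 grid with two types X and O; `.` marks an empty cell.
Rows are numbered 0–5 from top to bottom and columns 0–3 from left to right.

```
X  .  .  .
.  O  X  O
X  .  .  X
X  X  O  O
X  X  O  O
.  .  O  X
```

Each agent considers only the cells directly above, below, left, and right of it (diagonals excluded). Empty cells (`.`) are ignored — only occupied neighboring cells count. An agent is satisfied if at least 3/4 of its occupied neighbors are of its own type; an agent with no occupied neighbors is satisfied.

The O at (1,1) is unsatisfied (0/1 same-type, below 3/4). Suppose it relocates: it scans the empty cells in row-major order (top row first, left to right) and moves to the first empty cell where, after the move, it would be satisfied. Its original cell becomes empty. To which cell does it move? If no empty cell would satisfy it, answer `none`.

Vacating (1,1). Empty cells in order:
  (0,1): 0/1 same-type → still unsatisfied.
  (0,2): 0/1 same-type → still unsatisfied.
  (0,3): 1/1 same-type → satisfied — stop here.

(0,3)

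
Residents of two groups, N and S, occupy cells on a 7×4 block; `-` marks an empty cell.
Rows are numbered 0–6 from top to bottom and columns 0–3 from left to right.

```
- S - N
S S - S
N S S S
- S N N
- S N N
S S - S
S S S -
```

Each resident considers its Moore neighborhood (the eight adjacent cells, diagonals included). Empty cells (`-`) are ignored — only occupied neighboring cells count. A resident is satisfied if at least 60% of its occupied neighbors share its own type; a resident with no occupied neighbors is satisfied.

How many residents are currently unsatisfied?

(0,1)S 2/2 satisfied
(0,3)N 0/1 not
(1,0)S 3/4 satisfied
(1,1)S 4/5 satisfied
(1,3)S 2/3 satisfied
(2,0)N 0/4 not
(2,1)S 4/6 satisfied
(2,2)S 5/7 satisfied
(2,3)S 2/4 not
(3,1)S 3/6 not
(3,2)N 3/8 not
(3,3)N 3/5 satisfied
(4,1)S 3/5 satisfied
(4,2)N 3/7 not
(4,3)N 3/4 satisfied
(5,0)S 4/4 satisfied
(5,1)S 5/6 satisfied
(5,3)S 1/3 not
(6,0)S 3/3 satisfied
(6,1)S 4/4 satisfied
(6,2)S 3/3 satisfied
Unsatisfied: (0,3), (2,0), (2,3), (3,1), (3,2), (4,2), (5,3) — 7 in total.

7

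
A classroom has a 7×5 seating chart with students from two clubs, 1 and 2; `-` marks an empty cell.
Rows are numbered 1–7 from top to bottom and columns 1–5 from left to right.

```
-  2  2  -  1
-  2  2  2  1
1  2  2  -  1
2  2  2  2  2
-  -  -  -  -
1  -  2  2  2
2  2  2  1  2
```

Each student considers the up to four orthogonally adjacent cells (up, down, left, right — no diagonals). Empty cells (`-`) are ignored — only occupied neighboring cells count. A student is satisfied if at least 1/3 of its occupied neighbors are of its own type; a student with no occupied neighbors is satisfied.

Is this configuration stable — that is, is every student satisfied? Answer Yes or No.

Row 1: (1,2)2 2/2 ✓ · (1,3)2 2/2 ✓ · (1,5)1 1/1 ✓
Row 2: (2,2)2 3/3 ✓ · (2,3)2 4/4 ✓ · (2,4)2 1/2 ✓ · (2,5)1 2/3 ✓
Row 3: (3,1)1 0/2 ✗ · (3,2)2 3/4 ✓ · (3,3)2 3/3 ✓ · (3,5)1 1/2 ✓
Row 4: (4,1)2 1/2 ✓ · (4,2)2 3/3 ✓ · (4,3)2 3/3 ✓ · (4,4)2 2/2 ✓ · (4,5)2 1/2 ✓
Row 6: (6,1)1 0/1 ✗ · (6,3)2 2/2 ✓ · (6,4)2 2/3 ✓ · (6,5)2 2/2 ✓
Row 7: (7,1)2 1/2 ✓ · (7,2)2 2/2 ✓ · (7,3)2 2/3 ✓ · (7,4)1 0/3 ✗ · (7,5)2 1/2 ✓
For instance (3,1) has only 0/2 same-type neighbors, below 1/3.

No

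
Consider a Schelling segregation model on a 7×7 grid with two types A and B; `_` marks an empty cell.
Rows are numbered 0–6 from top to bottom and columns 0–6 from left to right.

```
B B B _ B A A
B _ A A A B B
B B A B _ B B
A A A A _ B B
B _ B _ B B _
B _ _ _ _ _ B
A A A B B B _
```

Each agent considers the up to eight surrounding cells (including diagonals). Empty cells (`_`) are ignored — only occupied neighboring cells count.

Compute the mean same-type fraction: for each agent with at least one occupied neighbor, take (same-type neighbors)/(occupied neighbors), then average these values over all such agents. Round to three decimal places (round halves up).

0.578

Row 0: (0,0)B 2/2 · (0,1)B 3/4 · (0,2)B 1/3 · (0,4)B 1/4 · (0,5)A 2/5 · (0,6)A 1/3
Row 1: (1,0)B 4/4 · (1,2)A 2/6 · (1,3)A 3/6 · (1,4)A 2/6 · (1,5)B 4/7 · (1,6)B 3/5
Row 2: (2,0)B 2/4 · (2,1)B 2/7 · (2,2)A 5/7 · (2,3)B 0/6 · (2,5)B 5/6 · (2,6)B 5/5
Row 3: (3,0)A 1/4 · (3,1)A 3/7 · (3,2)A 3/6 · (3,3)A 2/5 · (3,5)B 5/5 · (3,6)B 4/4
Row 4: (4,0)B 1/3 · (4,2)B 0/3 · (4,4)B 2/3 · (4,5)B 4/4
Row 5: (5,0)B 1/3 · (5,6)B 2/2
Row 6: (6,0)A 1/2 · (6,1)A 2/3 · (6,2)A 1/2 · (6,3)B 1/2 · (6,4)B 2/2 · (6,5)B 2/2
Sum over 36 agents: 2/2 + 3/4 + 1/3 + 1/4 + 2/5 + 1/3 + 4/4 + 2/6 + 3/6 + 2/6 + 4/7 + 3/5 + 2/4 + 2/7 + 5/7 + 0/6 + 5/6 + 5/5 + 1/4 + 3/7 + 3/6 + 2/5 + 5/5 + 4/4 + 1/3 + 0/3 + 2/3 + 4/4 + 1/3 + 2/2 + 1/2 + 2/3 + 1/2 + 1/2 + 2/2 + 2/2 = 1249/60; mean = 1249/60 ÷ 36 = 1249/2160 = 0.578240… → 0.578.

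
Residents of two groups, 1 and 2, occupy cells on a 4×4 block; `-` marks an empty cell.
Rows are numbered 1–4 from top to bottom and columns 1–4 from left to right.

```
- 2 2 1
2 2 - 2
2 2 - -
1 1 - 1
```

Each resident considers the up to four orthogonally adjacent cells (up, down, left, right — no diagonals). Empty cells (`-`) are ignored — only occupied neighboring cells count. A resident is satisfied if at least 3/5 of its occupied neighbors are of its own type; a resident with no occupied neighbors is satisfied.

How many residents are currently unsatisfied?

Row 1: (1,2)2 2/2 ok · (1,3)2 1/2 unhappy · (1,4)1 0/2 unhappy
Row 2: (2,1)2 2/2 ok · (2,2)2 3/3 ok · (2,4)2 0/1 unhappy
Row 3: (3,1)2 2/3 ok · (3,2)2 2/3 ok
Row 4: (4,1)1 1/2 unhappy · (4,2)1 1/2 unhappy · (4,4)1 0/0 ok
Unsatisfied: (1,3), (1,4), (2,4), (4,1), (4,2) — 5 in total.

5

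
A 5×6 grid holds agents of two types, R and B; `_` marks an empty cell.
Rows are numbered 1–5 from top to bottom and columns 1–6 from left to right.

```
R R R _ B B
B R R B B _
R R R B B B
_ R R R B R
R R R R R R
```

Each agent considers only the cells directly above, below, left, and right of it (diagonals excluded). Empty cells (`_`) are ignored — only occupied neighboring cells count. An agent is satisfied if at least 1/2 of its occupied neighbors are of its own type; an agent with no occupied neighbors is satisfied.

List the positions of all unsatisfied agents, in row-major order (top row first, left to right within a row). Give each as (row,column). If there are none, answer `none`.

Row 1: (1,1)R 1/2 satisfied · (1,2)R 3/3 satisfied · (1,3)R 2/2 satisfied · (1,5)B 2/2 satisfied · (1,6)B 1/1 satisfied
Row 2: (2,1)B 0/3 not · (2,2)R 3/4 satisfied · (2,3)R 3/4 satisfied · (2,4)B 2/3 satisfied · (2,5)B 3/3 satisfied
Row 3: (3,1)R 1/2 satisfied · (3,2)R 4/4 satisfied · (3,3)R 3/4 satisfied · (3,4)B 2/4 satisfied · (3,5)B 4/4 satisfied · (3,6)B 1/2 satisfied
Row 4: (4,2)R 3/3 satisfied · (4,3)R 4/4 satisfied · (4,4)R 2/4 satisfied · (4,5)B 1/4 not · (4,6)R 1/3 not
Row 5: (5,1)R 1/1 satisfied · (5,2)R 3/3 satisfied · (5,3)R 3/3 satisfied · (5,4)R 3/3 satisfied · (5,5)R 2/3 satisfied · (5,6)R 2/2 satisfied

(2,1), (4,5), (4,6)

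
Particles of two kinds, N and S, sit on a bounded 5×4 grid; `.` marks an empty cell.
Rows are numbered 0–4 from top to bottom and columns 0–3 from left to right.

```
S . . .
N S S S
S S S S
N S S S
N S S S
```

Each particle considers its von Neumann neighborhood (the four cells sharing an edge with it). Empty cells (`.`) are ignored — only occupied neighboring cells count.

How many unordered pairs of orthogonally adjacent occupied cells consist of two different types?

6

Scan each occupied cell's neighbors to the right and below so each pair is counted once.
From row 0: 1 unlike of 1 pairs (running 1/1).
From row 1: 2 unlike of 7 pairs (running 3/8).
From row 2: 1 unlike of 7 pairs (running 4/15).
From row 3: 1 unlike of 7 pairs (running 5/22).
From row 4: 1 unlike of 3 pairs (running 6/25).
Total adjacent occupied pairs: 25; unlike-type pairs: 6.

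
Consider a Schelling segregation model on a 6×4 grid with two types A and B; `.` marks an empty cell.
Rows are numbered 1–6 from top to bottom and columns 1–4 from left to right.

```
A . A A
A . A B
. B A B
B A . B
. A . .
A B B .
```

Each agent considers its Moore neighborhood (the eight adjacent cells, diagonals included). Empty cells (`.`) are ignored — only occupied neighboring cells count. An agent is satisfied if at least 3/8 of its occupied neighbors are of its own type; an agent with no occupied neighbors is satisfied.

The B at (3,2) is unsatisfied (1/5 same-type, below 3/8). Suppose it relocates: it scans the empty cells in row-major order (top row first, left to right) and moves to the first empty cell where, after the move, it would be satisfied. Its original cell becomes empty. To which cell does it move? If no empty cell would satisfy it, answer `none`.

Vacating (3,2). Empty cells in order:
  (1,2): 0/4 same-type → still unsatisfied.
  (2,2): 0/5 same-type → still unsatisfied.
  (3,1): 1/3 same-type → still unsatisfied.
  (4,3): 2/5 same-type → satisfied — stop here.

(4,3)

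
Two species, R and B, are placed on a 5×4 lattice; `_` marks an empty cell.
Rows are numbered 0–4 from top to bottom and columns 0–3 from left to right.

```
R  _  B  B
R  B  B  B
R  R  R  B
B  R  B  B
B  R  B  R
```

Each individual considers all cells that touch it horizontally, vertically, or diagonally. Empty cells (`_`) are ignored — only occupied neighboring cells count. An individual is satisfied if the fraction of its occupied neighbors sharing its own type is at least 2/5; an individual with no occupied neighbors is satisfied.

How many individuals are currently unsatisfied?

(0,0)R 1/2 satisfied
(0,2)B 4/4 satisfied
(0,3)B 3/3 satisfied
(1,0)R 3/4 satisfied
(1,1)B 2/7 not
(1,2)B 5/7 satisfied
(1,3)B 4/5 satisfied
(2,0)R 3/5 satisfied
(2,1)R 4/8 satisfied
(2,2)R 2/8 not
(2,3)B 4/5 satisfied
(3,0)B 1/5 not
(3,1)R 4/8 satisfied
(3,2)B 3/8 not
(3,3)B 3/5 satisfied
(4,0)B 1/3 not
(4,1)R 1/5 not
(4,2)B 2/5 satisfied
(4,3)R 0/3 not
Unsatisfied: (1,1), (2,2), (3,0), (3,2), (4,0), (4,1), (4,3) — 7 in total.

7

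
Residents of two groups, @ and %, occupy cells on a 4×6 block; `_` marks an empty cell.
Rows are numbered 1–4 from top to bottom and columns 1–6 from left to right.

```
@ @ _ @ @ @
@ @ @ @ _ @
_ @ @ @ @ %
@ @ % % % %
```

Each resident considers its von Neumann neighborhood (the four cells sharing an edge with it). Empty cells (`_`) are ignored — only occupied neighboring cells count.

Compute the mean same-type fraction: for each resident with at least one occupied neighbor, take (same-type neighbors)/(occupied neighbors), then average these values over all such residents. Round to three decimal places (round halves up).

(1,1)@ 2/2
(1,2)@ 2/2
(1,4)@ 2/2
(1,5)@ 2/2
(1,6)@ 2/2
(2,1)@ 2/2
(2,2)@ 4/4
(2,3)@ 3/3
(2,4)@ 3/3
(2,6)@ 1/2
(3,2)@ 3/3
(3,3)@ 3/4
(3,4)@ 3/4
(3,5)@ 1/3
(3,6)% 1/3
(4,1)@ 1/1
(4,2)@ 2/3
(4,3)% 1/3
(4,4)% 2/3
(4,5)% 2/3
(4,6)% 2/2
Sum over 21 residents: 2/2 + 2/2 + 2/2 + 2/2 + 2/2 + 2/2 + 4/4 + 3/3 + 3/3 + 1/2 + 3/3 + 3/4 + 3/4 + 1/3 + 1/3 + 1/1 + 2/3 + 1/3 + 2/3 + 2/3 + 2/2 = 17; mean = 17 ÷ 21 = 17/21 = 0.809523… → 0.810.

0.810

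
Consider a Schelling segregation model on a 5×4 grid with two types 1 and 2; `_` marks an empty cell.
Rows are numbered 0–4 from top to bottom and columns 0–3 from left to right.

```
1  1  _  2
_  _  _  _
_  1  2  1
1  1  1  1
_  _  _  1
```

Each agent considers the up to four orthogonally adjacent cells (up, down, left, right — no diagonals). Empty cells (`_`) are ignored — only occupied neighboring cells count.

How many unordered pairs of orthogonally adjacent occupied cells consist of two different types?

Scan each occupied cell's neighbors to the right and below so each pair is counted once.
From row 0: 0 unlike of 1 pairs (running 0/1).
From row 2: 3 unlike of 5 pairs (running 3/6).
From row 3: 0 unlike of 4 pairs (running 3/10).
Total adjacent occupied pairs: 10; unlike-type pairs: 3.

3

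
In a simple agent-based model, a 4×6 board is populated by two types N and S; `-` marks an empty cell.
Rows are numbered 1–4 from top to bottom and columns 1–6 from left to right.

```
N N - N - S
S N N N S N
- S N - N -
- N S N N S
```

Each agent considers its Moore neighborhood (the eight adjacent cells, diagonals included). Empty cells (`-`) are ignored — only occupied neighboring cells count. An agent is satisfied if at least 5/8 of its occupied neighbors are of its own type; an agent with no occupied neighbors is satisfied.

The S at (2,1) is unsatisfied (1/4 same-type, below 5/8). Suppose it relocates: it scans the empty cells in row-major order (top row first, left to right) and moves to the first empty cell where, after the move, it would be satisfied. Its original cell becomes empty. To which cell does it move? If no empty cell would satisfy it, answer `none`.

none

Vacating (2,1). Empty cells in order:
  (1,3): 0/5 same-type → still unsatisfied.
  (1,5): 2/5 same-type → still unsatisfied.
  (3,1): 1/3 same-type → still unsatisfied.
  (3,4): 2/8 same-type → still unsatisfied.
  (3,6): 2/5 same-type → still unsatisfied.
  (4,1): 1/2 same-type → still unsatisfied.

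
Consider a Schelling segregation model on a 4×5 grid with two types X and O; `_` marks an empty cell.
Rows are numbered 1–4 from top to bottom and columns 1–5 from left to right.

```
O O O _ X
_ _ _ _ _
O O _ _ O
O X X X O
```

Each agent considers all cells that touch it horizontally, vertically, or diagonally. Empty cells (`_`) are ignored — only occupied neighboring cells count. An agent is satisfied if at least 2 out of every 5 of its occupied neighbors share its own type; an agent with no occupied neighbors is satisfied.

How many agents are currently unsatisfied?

2

Row 1: (1,1)O 1/1 satisfied · (1,2)O 2/2 satisfied · (1,3)O 1/1 satisfied · (1,5)X 0/0 satisfied
Row 3: (3,1)O 2/3 satisfied · (3,2)O 2/4 satisfied · (3,5)O 1/2 satisfied
Row 4: (4,1)O 2/3 satisfied · (4,2)X 1/4 not · (4,3)X 2/3 satisfied · (4,4)X 1/3 not · (4,5)O 1/2 satisfied
Unsatisfied: (4,2), (4,4) — 2 in total.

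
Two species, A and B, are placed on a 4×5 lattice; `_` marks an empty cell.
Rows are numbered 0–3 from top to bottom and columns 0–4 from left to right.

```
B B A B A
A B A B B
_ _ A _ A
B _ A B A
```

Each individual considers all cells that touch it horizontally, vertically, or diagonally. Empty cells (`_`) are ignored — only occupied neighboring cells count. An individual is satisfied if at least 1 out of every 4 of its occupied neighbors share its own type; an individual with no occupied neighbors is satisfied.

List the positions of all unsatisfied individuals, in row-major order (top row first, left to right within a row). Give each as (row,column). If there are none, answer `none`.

(0,2), (0,4), (1,0), (3,3)

(0,0)B 2/3 ✓
(0,1)B 2/5 ✓
(0,2)A 1/5 ✗
(0,3)B 2/5 ✓
(0,4)A 0/3 ✗
(1,0)A 0/3 ✗
(1,1)B 2/6 ✓
(1,2)A 2/6 ✓
(1,3)B 2/7 ✓
(1,4)B 2/4 ✓
(2,2)A 2/5 ✓
(2,4)A 1/4 ✓
(3,0)B 0/0 ✓
(3,2)A 1/2 ✓
(3,3)B 0/4 ✗
(3,4)A 1/2 ✓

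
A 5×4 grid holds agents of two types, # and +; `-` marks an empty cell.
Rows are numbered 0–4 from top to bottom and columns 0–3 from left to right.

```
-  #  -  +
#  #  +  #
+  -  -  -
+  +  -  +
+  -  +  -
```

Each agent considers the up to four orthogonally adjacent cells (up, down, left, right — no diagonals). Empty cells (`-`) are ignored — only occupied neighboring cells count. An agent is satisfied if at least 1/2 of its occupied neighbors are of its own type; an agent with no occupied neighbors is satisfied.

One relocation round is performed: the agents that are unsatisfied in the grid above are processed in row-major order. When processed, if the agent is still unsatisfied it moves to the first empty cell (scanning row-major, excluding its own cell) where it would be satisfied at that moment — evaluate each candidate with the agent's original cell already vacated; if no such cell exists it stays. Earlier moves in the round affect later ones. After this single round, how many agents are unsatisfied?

Initially unsatisfied (in order): (0,3), (1,2), (1,3).
  (0,3) → (0,2).
  (1,2) → (0,3).
  (1,3) → (0,0).
Resulting grid:
# # + +
# # - -
+ - - -
+ + - +
+ - + -
All satisfied now.

0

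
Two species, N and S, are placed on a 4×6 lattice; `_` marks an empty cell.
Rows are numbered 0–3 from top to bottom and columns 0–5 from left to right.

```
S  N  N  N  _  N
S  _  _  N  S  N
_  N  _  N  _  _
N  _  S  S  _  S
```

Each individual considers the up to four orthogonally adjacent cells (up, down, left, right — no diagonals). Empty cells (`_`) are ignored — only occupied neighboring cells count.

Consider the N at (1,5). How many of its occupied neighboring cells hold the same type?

1

Occupied neighbors of (1,5): (0,5)=N, (1,4)=S.
Same type (N): 1 of 2.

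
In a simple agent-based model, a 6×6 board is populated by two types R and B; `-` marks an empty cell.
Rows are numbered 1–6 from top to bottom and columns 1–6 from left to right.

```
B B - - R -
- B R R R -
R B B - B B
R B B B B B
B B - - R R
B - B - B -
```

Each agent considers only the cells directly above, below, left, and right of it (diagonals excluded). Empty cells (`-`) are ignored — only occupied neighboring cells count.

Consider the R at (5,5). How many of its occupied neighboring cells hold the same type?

Occupied neighbors of (5,5): (4,5)=B, (6,5)=B, (5,6)=R.
Same type (R): 1 of 3.

1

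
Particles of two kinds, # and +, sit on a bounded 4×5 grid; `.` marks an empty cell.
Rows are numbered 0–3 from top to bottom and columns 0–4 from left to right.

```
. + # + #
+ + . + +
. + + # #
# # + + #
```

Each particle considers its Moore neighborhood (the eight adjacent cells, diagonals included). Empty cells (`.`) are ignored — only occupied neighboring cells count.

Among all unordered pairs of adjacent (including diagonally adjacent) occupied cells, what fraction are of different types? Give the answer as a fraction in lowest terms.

20/39

Scan each occupied cell's neighbors to the right and below (and the two forward diagonals) so each pair is counted once.
From row 0: 7 unlike of 11 pairs (running 7/11).
From row 1: 4 unlike of 10 pairs (running 11/21).
From row 2: 7 unlike of 14 pairs (running 18/35).
From row 3: 2 unlike of 4 pairs (running 20/39).
Total adjacent occupied pairs: 39; unlike-type pairs: 20.
20/39 is already in lowest terms.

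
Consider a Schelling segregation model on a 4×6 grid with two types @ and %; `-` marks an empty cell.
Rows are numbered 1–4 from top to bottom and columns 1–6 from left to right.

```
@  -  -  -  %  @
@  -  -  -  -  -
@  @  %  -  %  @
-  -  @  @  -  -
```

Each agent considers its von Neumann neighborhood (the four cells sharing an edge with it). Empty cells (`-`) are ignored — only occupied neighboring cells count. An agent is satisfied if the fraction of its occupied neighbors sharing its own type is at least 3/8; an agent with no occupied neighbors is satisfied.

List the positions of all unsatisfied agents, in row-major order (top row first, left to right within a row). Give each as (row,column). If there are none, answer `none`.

Row 1: (1,1)@ 1/1 ✓ · (1,5)% 0/1 ✗ · (1,6)@ 0/1 ✗
Row 2: (2,1)@ 2/2 ✓
Row 3: (3,1)@ 2/2 ✓ · (3,2)@ 1/2 ✓ · (3,3)% 0/2 ✗ · (3,5)% 0/1 ✗ · (3,6)@ 0/1 ✗
Row 4: (4,3)@ 1/2 ✓ · (4,4)@ 1/1 ✓

(1,5), (1,6), (3,3), (3,5), (3,6)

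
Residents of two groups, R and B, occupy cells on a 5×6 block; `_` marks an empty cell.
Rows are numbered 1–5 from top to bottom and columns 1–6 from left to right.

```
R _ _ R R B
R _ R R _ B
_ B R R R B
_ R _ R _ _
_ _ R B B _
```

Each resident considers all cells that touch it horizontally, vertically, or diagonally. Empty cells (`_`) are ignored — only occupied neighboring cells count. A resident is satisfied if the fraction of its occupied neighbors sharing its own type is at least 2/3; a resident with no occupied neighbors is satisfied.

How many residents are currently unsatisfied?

9

(1,1)R 1/1 ok
(1,4)R 3/3 ok
(1,5)R 2/4 unhappy
(1,6)B 1/2 unhappy
(2,1)R 1/2 unhappy
(2,3)R 4/5 ok
(2,4)R 6/6 ok
(2,6)B 2/4 unhappy
(3,2)B 0/4 unhappy
(3,3)R 5/6 ok
(3,4)R 5/5 ok
(3,5)R 3/5 unhappy
(3,6)B 1/2 unhappy
(4,2)R 2/3 ok
(4,4)R 4/6 ok
(5,3)R 2/3 ok
(5,4)B 1/3 unhappy
(5,5)B 1/2 unhappy
Unsatisfied: (1,5), (1,6), (2,1), (2,6), (3,2), (3,5), (3,6), (5,4), (5,5) — 9 in total.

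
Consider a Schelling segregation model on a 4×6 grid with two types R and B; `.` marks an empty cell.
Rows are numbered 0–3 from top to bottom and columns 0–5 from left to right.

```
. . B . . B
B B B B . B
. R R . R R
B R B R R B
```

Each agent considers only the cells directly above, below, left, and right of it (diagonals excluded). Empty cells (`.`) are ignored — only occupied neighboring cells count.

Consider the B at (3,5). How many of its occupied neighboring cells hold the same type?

Occupied neighbors of (3,5): (2,5)=R, (3,4)=R.
Same type (B): 0 of 2.

0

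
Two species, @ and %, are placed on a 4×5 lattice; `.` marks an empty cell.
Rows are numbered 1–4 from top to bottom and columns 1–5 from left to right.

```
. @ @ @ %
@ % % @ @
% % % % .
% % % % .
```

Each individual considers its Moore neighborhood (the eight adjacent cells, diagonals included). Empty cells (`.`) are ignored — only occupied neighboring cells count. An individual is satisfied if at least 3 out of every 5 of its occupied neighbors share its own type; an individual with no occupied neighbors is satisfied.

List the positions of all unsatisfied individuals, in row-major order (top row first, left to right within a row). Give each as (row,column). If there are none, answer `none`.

(1,2)@ 2/4 ✗
(1,3)@ 3/5 ✓
(1,4)@ 3/5 ✓
(1,5)% 0/3 ✗
(2,1)@ 1/4 ✗
(2,2)% 4/7 ✗
(2,3)% 4/8 ✗
(2,4)@ 3/7 ✗
(2,5)@ 2/4 ✗
(3,1)% 4/5 ✓
(3,2)% 7/8 ✓
(3,3)% 7/8 ✓
(3,4)% 4/6 ✓
(4,1)% 3/3 ✓
(4,2)% 5/5 ✓
(4,3)% 5/5 ✓
(4,4)% 3/3 ✓

(1,2), (1,5), (2,1), (2,2), (2,3), (2,4), (2,5)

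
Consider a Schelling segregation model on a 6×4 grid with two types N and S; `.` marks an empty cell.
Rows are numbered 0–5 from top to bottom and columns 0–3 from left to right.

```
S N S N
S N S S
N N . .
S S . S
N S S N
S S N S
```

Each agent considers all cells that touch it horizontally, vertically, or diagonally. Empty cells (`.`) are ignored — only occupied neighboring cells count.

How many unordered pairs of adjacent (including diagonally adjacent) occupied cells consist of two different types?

Scan each occupied cell's neighbors to the right and below (and the two forward diagonals) so each pair is counted once.
Row 0: S(0,0)–N(0,1)≠ S(0,0)–S(1,0)= S(0,0)–N(1,1)≠ N(0,1)–S(0,2)≠ N(0,1)–N(1,1)= N(0,1)–S(1,2)≠ N(0,1)–S(1,0)≠ S(0,2)–N(0,3)≠ S(0,2)–S(1,2)= S(0,2)–S(1,3)= S(0,2)–N(1,1)≠ N(0,3)–S(1,3)≠ N(0,3)–S(1,2)≠  → 9/13 unlike.
Row 1: S(1,0)–N(1,1)≠ S(1,0)–N(2,0)≠ S(1,0)–N(2,1)≠ N(1,1)–S(1,2)≠ N(1,1)–N(2,1)= N(1,1)–N(2,0)= S(1,2)–S(1,3)= S(1,2)–N(2,1)≠  → 5/8 unlike.
Row 2: N(2,0)–N(2,1)= N(2,0)–S(3,0)≠ N(2,0)–S(3,1)≠ N(2,1)–S(3,1)≠ N(2,1)–S(3,0)≠  → 4/5 unlike.
Row 3: S(3,0)–S(3,1)= S(3,0)–N(4,0)≠ S(3,0)–S(4,1)= S(3,1)–S(4,1)= S(3,1)–S(4,2)= S(3,1)–N(4,0)≠ S(3,3)–N(4,3)≠ S(3,3)–S(4,2)=  → 3/8 unlike.
Row 4: N(4,0)–S(4,1)≠ N(4,0)–S(5,0)≠ N(4,0)–S(5,1)≠ S(4,1)–S(4,2)= S(4,1)–S(5,1)= S(4,1)–N(5,2)≠ S(4,1)–S(5,0)= S(4,2)–N(4,3)≠ S(4,2)–N(5,2)≠ S(4,2)–S(5,3)= S(4,2)–S(5,1)= N(4,3)–S(5,3)≠ N(4,3)–N(5,2)=  → 7/13 unlike.
Row 5: S(5,0)–S(5,1)= S(5,1)–N(5,2)≠ N(5,2)–S(5,3)≠  → 2/3 unlike.
Total adjacent occupied pairs: 50; unlike-type pairs: 30.

30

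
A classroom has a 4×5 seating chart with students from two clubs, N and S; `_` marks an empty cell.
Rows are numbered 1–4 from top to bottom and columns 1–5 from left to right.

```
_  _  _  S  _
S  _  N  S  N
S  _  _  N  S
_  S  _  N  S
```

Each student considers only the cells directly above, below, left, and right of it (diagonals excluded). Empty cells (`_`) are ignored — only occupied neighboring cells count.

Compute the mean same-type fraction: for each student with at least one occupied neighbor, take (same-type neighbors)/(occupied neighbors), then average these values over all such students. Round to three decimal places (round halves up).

Row 1: (1,4)S 1/1
Row 2: (2,1)S 1/1 · (2,3)N 0/1 · (2,4)S 1/4 · (2,5)N 0/2
Row 3: (3,1)S 1/1 · (3,4)N 1/3 · (3,5)S 1/3
Row 4: (4,2)S — no occupied neighbors · (4,4)N 1/2 · (4,5)S 1/2
Sum over 10 students: 1/1 + 1/1 + 0/1 + 1/4 + 0/2 + 1/1 + 1/3 + 1/3 + 1/2 + 1/2 = 59/12; mean = 59/12 ÷ 10 = 59/120 = 0.491666… → 0.492.

0.492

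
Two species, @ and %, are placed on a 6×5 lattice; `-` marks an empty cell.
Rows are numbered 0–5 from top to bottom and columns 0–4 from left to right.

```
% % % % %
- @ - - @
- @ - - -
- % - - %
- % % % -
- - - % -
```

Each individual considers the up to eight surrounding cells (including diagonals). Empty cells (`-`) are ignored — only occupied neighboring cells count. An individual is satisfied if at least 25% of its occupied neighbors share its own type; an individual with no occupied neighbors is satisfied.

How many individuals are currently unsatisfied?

1

Row 0: (0,0)% 1/2 ok · (0,1)% 2/3 ok · (0,2)% 2/3 ok · (0,3)% 2/3 ok · (0,4)% 1/2 ok
Row 1: (1,1)@ 1/4 ok · (1,4)@ 0/2 unhappy
Row 2: (2,1)@ 1/2 ok
Row 3: (3,1)% 2/3 ok · (3,4)% 1/1 ok
Row 4: (4,1)% 2/2 ok · (4,2)% 4/4 ok · (4,3)% 3/3 ok
Row 5: (5,3)% 2/2 ok
Unsatisfied: (1,4) — 1 in total.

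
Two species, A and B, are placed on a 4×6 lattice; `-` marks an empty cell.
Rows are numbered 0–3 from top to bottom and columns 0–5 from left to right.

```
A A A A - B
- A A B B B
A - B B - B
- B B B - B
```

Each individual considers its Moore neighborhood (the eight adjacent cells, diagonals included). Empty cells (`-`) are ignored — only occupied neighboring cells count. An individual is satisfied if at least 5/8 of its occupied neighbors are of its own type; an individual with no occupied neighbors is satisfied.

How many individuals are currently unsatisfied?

4

Row 0: (0,0)A 2/2 ok · (0,1)A 4/4 ok · (0,2)A 4/5 ok · (0,3)A 2/4 unhappy · (0,5)B 2/2 ok
Row 1: (1,1)A 5/6 ok · (1,2)A 4/7 unhappy · (1,3)B 3/6 unhappy · (1,4)B 5/6 ok · (1,5)B 3/3 ok
Row 2: (2,0)A 1/2 unhappy · (2,2)B 5/7 ok · (2,3)B 5/6 ok · (2,5)B 3/3 ok
Row 3: (3,1)B 2/3 ok · (3,2)B 4/4 ok · (3,3)B 3/3 ok · (3,5)B 1/1 ok
Unsatisfied: (0,3), (1,2), (1,3), (2,0) — 4 in total.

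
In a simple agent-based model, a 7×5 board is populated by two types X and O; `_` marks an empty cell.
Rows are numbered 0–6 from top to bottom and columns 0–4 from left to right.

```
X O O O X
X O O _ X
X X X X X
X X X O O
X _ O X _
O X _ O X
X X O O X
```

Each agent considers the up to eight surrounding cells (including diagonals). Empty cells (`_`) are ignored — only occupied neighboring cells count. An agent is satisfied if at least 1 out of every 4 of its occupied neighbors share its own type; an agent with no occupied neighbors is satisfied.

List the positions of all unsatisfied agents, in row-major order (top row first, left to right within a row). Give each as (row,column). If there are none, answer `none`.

(0,0)X 1/3 satisfied
(0,1)O 3/5 satisfied
(0,2)O 4/4 satisfied
(0,3)O 2/4 satisfied
(0,4)X 1/2 satisfied
(1,0)X 3/5 satisfied
(1,1)O 3/8 satisfied
(1,2)O 4/7 satisfied
(1,4)X 3/4 satisfied
(2,0)X 4/5 satisfied
(2,1)X 6/8 satisfied
(2,2)X 4/7 satisfied
(2,3)X 4/7 satisfied
(2,4)X 2/4 satisfied
(3,0)X 4/4 satisfied
(3,1)X 6/7 satisfied
(3,2)X 5/7 satisfied
(3,3)O 2/7 satisfied
(3,4)O 1/4 satisfied
(4,0)X 3/4 satisfied
(4,2)O 2/6 satisfied
(4,3)X 2/6 satisfied
(5,0)O 0/4 not
(5,1)X 3/6 satisfied
(5,3)O 3/6 satisfied
(5,4)X 2/4 satisfied
(6,0)X 2/3 satisfied
(6,1)X 2/4 satisfied
(6,2)O 2/4 satisfied
(6,3)O 2/4 satisfied
(6,4)X 1/3 satisfied

(5,0)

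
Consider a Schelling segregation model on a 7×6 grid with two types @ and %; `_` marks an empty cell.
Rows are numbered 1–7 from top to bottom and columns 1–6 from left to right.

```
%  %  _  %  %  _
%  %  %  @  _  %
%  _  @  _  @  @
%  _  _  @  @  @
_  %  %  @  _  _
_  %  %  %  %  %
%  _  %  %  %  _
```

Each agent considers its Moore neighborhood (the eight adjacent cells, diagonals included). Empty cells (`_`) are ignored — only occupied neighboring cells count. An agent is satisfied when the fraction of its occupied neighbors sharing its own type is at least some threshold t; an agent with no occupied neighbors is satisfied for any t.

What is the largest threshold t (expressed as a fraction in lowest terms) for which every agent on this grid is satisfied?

Row 1: (1,1)% 3/3 · (1,2)% 4/4 · (1,4)% 2/3 · (1,5)% 2/3
Row 2: (2,1)% 4/4 · (2,2)% 5/6 · (2,3)% 3/5 · (2,4)@ 2/5 · (2,6)% 1/3
Row 3: (3,1)% 3/3 · (3,3)@ 2/4 · (3,5)@ 5/6 · (3,6)@ 3/4
Row 4: (4,1)% 2/2 · (4,4)@ 4/5 · (4,5)@ 5/5 · (4,6)@ 3/3
Row 5: (5,2)% 4/4 · (5,3)% 4/6 · (5,4)@ 2/6
Row 6: (6,2)% 5/5 · (6,3)% 6/7 · (6,4)% 6/7 · (6,5)% 4/5 · (6,6)% 2/2
Row 7: (7,1)% 1/1 · (7,3)% 4/4 · (7,4)% 5/5 · (7,5)% 4/4
The smallest same-type fraction is 1/3 at (2,6), which reduces to 1/3. Any threshold above that leaves this agent unsatisfied.

1/3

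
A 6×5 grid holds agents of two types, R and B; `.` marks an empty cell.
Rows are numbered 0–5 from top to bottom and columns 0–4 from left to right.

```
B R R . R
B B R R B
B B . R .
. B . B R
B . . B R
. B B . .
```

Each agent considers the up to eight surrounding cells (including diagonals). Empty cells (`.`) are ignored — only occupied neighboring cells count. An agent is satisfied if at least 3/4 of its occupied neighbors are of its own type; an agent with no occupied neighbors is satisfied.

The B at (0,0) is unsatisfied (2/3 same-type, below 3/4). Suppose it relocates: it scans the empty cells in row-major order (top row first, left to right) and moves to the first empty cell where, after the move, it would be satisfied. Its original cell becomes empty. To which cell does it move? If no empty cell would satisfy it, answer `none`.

Vacating (0,0). Empty cells in order:
  (0,3): 1/5 same-type → still unsatisfied.
  (2,2): 4/7 same-type → still unsatisfied.
  (2,4): 2/5 same-type → still unsatisfied.
  (3,0): 4/4 same-type → satisfied — stop here.

(3,0)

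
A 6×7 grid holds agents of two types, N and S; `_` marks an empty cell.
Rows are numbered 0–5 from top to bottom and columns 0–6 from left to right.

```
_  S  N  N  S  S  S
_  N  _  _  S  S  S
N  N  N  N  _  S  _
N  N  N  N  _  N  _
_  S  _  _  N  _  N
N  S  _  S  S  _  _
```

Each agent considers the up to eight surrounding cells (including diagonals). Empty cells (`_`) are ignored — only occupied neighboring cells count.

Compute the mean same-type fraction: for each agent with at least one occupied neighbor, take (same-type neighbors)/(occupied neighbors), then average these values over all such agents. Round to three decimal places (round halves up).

0.704

Row 0: (0,1)S 0/2 · (0,2)N 2/3 · (0,3)N 1/3 · (0,4)S 3/4 · (0,5)S 5/5 · (0,6)S 3/3
Row 1: (1,1)N 4/5 · (1,4)S 4/6 · (1,5)S 6/6 · (1,6)S 4/4
Row 2: (2,0)N 4/4 · (2,1)N 6/6 · (2,2)N 6/6 · (2,3)N 3/4 · (2,5)S 3/4
Row 3: (3,0)N 3/4 · (3,1)N 5/6 · (3,2)N 5/6 · (3,3)N 4/4 · (3,5)N 2/3
Row 4: (4,1)S 1/5 · (4,4)N 2/4 · (4,6)N 1/1
Row 5: (5,0)N 0/2 · (5,1)S 1/2 · (5,3)S 1/2 · (5,4)S 1/2
Sum over 27 agents: 0/2 + 2/3 + 1/3 + 3/4 + 5/5 + 3/3 + 4/5 + 4/6 + 6/6 + 4/4 + 4/4 + 6/6 + 6/6 + 3/4 + 3/4 + 3/4 + 5/6 + 5/6 + 4/4 + 2/3 + 1/5 + 2/4 + 1/1 + 0/2 + 1/2 + 1/2 + 1/2 = 19; mean = 19 ÷ 27 = 19/27 = 0.703703… → 0.704.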